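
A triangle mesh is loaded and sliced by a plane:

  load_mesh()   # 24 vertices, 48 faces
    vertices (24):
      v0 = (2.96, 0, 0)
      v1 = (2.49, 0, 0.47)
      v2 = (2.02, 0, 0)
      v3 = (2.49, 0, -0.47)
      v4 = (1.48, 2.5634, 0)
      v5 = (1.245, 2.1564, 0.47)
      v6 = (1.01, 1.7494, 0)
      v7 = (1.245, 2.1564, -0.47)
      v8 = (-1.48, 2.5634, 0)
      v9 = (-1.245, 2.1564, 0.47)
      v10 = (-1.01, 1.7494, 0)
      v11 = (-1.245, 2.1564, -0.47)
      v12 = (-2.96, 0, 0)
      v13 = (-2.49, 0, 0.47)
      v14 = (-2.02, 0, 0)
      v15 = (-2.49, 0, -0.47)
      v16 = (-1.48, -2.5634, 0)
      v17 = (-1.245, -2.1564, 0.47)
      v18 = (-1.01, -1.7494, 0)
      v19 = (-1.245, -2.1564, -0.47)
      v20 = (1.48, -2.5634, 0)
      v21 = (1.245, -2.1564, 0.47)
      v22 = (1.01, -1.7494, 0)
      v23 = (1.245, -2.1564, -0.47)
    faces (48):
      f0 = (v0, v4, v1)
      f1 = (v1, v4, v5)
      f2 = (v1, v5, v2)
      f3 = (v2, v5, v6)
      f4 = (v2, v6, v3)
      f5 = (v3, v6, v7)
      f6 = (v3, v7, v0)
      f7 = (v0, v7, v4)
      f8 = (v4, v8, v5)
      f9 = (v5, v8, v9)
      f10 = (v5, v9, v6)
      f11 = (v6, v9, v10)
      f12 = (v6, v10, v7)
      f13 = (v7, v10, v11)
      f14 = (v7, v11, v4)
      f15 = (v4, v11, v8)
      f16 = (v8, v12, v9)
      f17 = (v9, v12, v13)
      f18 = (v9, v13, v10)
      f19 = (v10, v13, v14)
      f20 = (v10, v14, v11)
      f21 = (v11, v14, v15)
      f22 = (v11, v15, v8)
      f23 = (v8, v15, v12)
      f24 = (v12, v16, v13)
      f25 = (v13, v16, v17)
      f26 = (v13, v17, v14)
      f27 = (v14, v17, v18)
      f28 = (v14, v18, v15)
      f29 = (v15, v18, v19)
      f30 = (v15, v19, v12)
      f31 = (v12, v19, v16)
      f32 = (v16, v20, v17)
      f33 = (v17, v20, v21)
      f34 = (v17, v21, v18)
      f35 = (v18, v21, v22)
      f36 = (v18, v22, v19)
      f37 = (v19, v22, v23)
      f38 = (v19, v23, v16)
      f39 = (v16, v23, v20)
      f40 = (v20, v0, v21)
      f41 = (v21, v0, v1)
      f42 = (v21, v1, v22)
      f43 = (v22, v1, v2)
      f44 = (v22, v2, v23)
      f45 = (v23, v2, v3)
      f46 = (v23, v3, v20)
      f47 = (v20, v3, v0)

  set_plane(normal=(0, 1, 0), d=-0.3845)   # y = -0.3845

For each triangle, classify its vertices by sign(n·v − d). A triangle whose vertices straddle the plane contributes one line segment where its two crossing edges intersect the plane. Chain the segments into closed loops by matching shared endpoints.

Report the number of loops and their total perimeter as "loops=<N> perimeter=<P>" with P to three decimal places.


Straddling triangles (16 of 48):
  (v12,v16,v13) [+-+] → (-2.73801, -0.3845, 0)–(-2.3385, -0.3845, 0.399502)  len=0.5650
  (v13,v16,v17) [+--] → (-2.3385, -0.3845, 0.399502)–(-2.26801, -0.3845, 0.47)  len=0.0997
  (v13,v17,v14) [+-+] → (-2.26801, -0.3845, 0.47)–(-1.88181, -0.3845, 0.083804)  len=0.5462
  (v14,v17,v18) [+--] → (-1.88181, -0.3845, 0.083804)–(-1.79801, -0.3845, 0)  len=0.1185
  (v14,v18,v15) [+-+] → (-1.79801, -0.3845, 0)–(-2.16471, -0.3845, -0.366699)  len=0.5186
  (v15,v18,v19) [+--] → (-2.16471, -0.3845, -0.366699)–(-2.26801, -0.3845, -0.47)  len=0.1461
  (v15,v19,v12) [+-+] → (-2.26801, -0.3845, -0.47)–(-2.6542, -0.3845, -0.083804)  len=0.5462
  (v12,v19,v16) [+--] → (-2.6542, -0.3845, -0.083804)–(-2.73801, -0.3845, 0)  len=0.1185
  (v20,v0,v21) [-+-] → (2.73801, -0.3845, 0)–(2.6542, -0.3845, 0.083804)  len=0.1185
  (v21,v0,v1) [-++] → (2.6542, -0.3845, 0.083804)–(2.26801, -0.3845, 0.47)  len=0.5462
  (v21,v1,v22) [-+-] → (2.26801, -0.3845, 0.47)–(2.16471, -0.3845, 0.366699)  len=0.1461
  (v22,v1,v2) [-++] → (2.16471, -0.3845, 0.366699)–(1.79801, -0.3845, 0)  len=0.5186
  (v22,v2,v23) [-+-] → (1.79801, -0.3845, 0)–(1.88181, -0.3845, -0.083804)  len=0.1185
  (v23,v2,v3) [-++] → (1.88181, -0.3845, -0.083804)–(2.26801, -0.3845, -0.47)  len=0.5462
  (v23,v3,v20) [-+-] → (2.26801, -0.3845, -0.47)–(2.3385, -0.3845, -0.399502)  len=0.0997
  (v20,v3,v0) [-++] → (2.3385, -0.3845, -0.399502)–(2.73801, -0.3845, 0)  len=0.5650

Chained into 2 loop(s):
  loop 1: 8 segments, perimeter = 2.6587
  loop 2: 8 segments, perimeter = 2.6587
Total perimeter = 5.317

loops=2 perimeter=5.317


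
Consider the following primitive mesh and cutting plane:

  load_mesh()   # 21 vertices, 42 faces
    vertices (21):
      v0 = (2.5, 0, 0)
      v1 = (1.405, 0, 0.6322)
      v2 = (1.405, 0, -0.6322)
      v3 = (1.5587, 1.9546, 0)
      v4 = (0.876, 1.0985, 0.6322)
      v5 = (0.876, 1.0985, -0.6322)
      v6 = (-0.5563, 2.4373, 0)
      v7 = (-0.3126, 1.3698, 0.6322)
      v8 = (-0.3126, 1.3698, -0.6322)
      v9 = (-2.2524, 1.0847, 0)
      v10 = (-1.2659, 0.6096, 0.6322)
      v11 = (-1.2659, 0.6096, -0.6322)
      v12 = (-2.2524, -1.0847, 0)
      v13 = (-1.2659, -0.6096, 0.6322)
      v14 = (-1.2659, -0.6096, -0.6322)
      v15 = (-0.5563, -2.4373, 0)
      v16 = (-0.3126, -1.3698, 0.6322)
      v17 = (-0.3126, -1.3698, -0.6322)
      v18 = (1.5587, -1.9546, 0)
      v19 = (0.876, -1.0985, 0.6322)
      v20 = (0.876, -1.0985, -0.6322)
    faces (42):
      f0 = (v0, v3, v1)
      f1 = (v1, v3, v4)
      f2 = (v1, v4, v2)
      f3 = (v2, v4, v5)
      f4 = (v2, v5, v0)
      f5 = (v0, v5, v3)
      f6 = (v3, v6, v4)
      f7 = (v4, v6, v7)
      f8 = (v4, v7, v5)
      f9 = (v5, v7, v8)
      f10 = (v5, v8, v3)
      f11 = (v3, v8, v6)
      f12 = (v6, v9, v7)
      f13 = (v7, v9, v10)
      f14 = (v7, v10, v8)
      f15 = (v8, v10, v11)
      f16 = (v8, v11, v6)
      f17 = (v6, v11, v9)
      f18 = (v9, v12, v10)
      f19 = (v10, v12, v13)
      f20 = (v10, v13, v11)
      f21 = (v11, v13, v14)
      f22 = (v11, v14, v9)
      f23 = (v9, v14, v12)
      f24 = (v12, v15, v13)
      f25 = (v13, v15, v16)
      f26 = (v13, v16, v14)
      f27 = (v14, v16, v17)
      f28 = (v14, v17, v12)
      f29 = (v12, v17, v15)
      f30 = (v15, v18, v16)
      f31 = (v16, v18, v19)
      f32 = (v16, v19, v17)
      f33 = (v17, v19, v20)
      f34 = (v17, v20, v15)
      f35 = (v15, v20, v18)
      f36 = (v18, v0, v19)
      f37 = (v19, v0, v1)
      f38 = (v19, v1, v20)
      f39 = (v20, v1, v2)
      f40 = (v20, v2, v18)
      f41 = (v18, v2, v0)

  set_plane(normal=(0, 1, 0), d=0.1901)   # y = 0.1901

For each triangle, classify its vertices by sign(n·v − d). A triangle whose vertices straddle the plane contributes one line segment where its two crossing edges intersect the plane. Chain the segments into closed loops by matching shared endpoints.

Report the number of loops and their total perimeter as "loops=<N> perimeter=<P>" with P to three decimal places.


loops=2 perimeter=7.401

Straddling triangles (12 of 42):
  (v0,v3,v1) [-+-] → (2.40845, 0.1901, 0)–(1.41995, 0.1901, 0.570714)  len=1.1414
  (v1,v3,v4) [-++] → (1.41995, 0.1901, 0.570714)–(1.31345, 0.1901, 0.6322)  len=0.1230
  (v1,v4,v2) [-+-] → (1.31345, 0.1901, 0.6322)–(1.31345, 0.1901, -0.41339)  len=1.0456
  (v2,v4,v5) [-++] → (1.31345, 0.1901, -0.41339)–(1.31345, 0.1901, -0.6322)  len=0.2188
  (v2,v5,v0) [-+-] → (1.31345, 0.1901, -0.6322)–(2.21896, 0.1901, -0.109405)  len=1.0456
  (v0,v5,v3) [-++] → (2.21896, 0.1901, -0.109405)–(2.40845, 0.1901, 0)  len=0.2188
  (v9,v12,v10) [+-+] → (-2.2524, 0.1901, 0)–(-1.51015, 0.1901, 0.475671)  len=0.8816
  (v10,v12,v13) [+--] → (-1.51015, 0.1901, 0.475671)–(-1.2659, 0.1901, 0.6322)  len=0.2901
  (v10,v13,v11) [+-+] → (-1.2659, 0.1901, 0.6322)–(-1.2659, 0.1901, -0.197148)  len=0.8293
  (v11,v13,v14) [+--] → (-1.2659, 0.1901, -0.197148)–(-1.2659, 0.1901, -0.6322)  len=0.4351
  (v11,v14,v9) [+-+] → (-1.2659, 0.1901, -0.6322)–(-1.73152, 0.1901, -0.333805)  len=0.5530
  (v9,v14,v12) [+--] → (-1.73152, 0.1901, -0.333805)–(-2.2524, 0.1901, 0)  len=0.6187

Chained into 2 loop(s):
  loop 1: 6 segments, perimeter = 3.7932
  loop 2: 6 segments, perimeter = 3.6078
Total perimeter = 7.401


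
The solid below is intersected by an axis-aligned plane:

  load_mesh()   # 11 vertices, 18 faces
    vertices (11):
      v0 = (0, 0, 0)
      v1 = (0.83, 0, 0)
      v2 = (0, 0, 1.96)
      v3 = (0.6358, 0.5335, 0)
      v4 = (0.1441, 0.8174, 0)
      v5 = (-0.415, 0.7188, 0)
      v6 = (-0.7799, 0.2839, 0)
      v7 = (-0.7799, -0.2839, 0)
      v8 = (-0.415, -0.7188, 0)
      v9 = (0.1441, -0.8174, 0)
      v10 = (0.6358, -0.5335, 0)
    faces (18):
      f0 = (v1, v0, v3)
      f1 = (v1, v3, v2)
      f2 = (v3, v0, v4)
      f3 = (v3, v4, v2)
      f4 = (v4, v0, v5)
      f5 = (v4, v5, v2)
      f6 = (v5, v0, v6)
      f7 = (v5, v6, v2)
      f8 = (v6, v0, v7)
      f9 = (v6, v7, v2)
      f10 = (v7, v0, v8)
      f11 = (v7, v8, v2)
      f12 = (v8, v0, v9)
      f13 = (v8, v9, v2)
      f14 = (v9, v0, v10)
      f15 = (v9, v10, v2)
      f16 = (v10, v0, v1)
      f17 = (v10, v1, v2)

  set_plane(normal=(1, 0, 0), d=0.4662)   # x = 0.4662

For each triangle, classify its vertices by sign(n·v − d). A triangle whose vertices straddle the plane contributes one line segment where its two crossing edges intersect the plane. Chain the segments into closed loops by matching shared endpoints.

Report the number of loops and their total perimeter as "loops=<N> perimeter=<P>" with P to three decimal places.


Straddling triangles (8 of 18):
  (v1,v0,v3) [+-+] → (0.4662, 0, 0)–(0.4662, 0.391189, 0)  len=0.3912
  (v1,v3,v2) [++-] → (0.4662, 0.391189, 0.522831)–(0.4662, 0, 0.859094)  len=0.5159
  (v3,v0,v4) [+--] → (0.4662, 0.391189, 0)–(0.4662, 0.631424, 0)  len=0.2402
  (v3,v4,v2) [+--] → (0.4662, 0.631424, 0)–(0.4662, 0.391189, 0.522831)  len=0.5754
  (v9,v0,v10) [--+] → (0.4662, -0.391189, 0)–(0.4662, -0.631424, 0)  len=0.2402
  (v9,v10,v2) [-+-] → (0.4662, -0.631424, 0)–(0.4662, -0.391189, 0.522831)  len=0.5754
  (v10,v0,v1) [+-+] → (0.4662, -0.391189, 0)–(0.4662, 0, 0)  len=0.3912
  (v10,v1,v2) [++-] → (0.4662, 0, 0.859094)–(0.4662, -0.391189, 0.522831)  len=0.5159

Chained into 1 loop(s):
  loop 1: 8 segments, perimeter = 3.4453
Total perimeter = 3.445

loops=1 perimeter=3.445


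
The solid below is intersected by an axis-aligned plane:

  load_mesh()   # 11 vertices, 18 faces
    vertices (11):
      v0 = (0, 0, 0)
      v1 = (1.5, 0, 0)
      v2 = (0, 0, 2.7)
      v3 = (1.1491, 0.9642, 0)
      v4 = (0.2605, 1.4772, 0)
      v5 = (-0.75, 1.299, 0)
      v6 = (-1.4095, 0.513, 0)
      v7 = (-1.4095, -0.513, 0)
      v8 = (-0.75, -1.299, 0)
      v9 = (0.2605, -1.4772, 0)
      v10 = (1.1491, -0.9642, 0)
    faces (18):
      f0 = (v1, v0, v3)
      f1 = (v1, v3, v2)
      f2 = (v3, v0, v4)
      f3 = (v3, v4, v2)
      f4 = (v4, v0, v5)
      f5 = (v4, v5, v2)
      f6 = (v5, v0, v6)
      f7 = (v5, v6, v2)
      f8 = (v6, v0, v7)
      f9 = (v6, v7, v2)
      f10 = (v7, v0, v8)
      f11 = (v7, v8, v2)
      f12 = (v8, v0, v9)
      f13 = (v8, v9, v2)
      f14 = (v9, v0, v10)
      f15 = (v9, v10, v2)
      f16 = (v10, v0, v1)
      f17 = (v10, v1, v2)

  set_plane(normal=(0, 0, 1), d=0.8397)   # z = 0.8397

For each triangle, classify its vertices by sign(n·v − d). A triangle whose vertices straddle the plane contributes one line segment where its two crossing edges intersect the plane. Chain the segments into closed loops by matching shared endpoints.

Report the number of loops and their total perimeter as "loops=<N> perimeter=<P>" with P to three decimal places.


loops=1 perimeter=6.363

Straddling triangles (9 of 18):
  (v1,v3,v2) [--+] → (0.79173, 0.664334, 0.8397)–(1.0335, 0, 0.8397)  len=0.7070
  (v3,v4,v2) [--+] → (0.179484, 1.01779, 0.8397)–(0.79173, 0.664334, 0.8397)  len=0.7069
  (v4,v5,v2) [--+] → (-0.51675, 0.895011, 0.8397)–(0.179484, 1.01779, 0.8397)  len=0.7070
  (v5,v6,v2) [--+] → (-0.971145, 0.353457, 0.8397)–(-0.51675, 0.895011, 0.8397)  len=0.7069
  (v6,v7,v2) [--+] → (-0.971145, -0.353457, 0.8397)–(-0.971145, 0.353457, 0.8397)  len=0.7069
  (v7,v8,v2) [--+] → (-0.51675, -0.895011, 0.8397)–(-0.971145, -0.353457, 0.8397)  len=0.7069
  (v8,v9,v2) [--+] → (0.179484, -1.01779, 0.8397)–(-0.51675, -0.895011, 0.8397)  len=0.7070
  (v9,v10,v2) [--+] → (0.79173, -0.664334, 0.8397)–(0.179484, -1.01779, 0.8397)  len=0.7069
  (v10,v1,v2) [--+] → (1.0335, 0, 0.8397)–(0.79173, -0.664334, 0.8397)  len=0.7070

Chained into 1 loop(s):
  loop 1: 9 segments, perimeter = 6.3626
Total perimeter = 6.363


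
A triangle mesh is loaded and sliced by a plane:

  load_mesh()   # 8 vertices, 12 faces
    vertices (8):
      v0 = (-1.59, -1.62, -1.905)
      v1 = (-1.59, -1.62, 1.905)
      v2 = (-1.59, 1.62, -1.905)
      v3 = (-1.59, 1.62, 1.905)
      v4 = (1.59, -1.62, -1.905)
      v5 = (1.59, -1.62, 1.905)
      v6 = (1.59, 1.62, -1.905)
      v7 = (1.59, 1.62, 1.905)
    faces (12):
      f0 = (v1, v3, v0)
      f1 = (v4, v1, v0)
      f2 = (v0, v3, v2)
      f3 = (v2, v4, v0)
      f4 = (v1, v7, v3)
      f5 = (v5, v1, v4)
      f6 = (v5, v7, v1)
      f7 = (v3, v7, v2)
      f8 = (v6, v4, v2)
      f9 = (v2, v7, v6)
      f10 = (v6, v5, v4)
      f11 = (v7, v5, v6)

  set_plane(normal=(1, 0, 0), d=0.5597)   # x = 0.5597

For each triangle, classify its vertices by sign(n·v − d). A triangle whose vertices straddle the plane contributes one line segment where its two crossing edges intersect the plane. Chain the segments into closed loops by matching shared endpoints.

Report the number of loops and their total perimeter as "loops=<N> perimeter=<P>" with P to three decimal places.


Straddling triangles (8 of 12):
  (v4,v1,v0) [+--] → (0.5597, -1.62, -0.670584)–(0.5597, -1.62, -1.905)  len=1.2344
  (v2,v4,v0) [-+-] → (0.5597, -0.57026, -1.905)–(0.5597, -1.62, -1.905)  len=1.0497
  (v1,v7,v3) [-+-] → (0.5597, 0.57026, 1.905)–(0.5597, 1.62, 1.905)  len=1.0497
  (v5,v1,v4) [+-+] → (0.5597, -1.62, 1.905)–(0.5597, -1.62, -0.670584)  len=2.5756
  (v5,v7,v1) [++-] → (0.5597, 0.57026, 1.905)–(0.5597, -1.62, 1.905)  len=2.1903
  (v3,v7,v2) [-+-] → (0.5597, 1.62, 1.905)–(0.5597, 1.62, 0.670584)  len=1.2344
  (v6,v4,v2) [++-] → (0.5597, -0.57026, -1.905)–(0.5597, 1.62, -1.905)  len=2.1903
  (v2,v7,v6) [-++] → (0.5597, 1.62, 0.670584)–(0.5597, 1.62, -1.905)  len=2.5756

Chained into 1 loop(s):
  loop 1: 8 segments, perimeter = 14.1000
Total perimeter = 14.100

loops=1 perimeter=14.100


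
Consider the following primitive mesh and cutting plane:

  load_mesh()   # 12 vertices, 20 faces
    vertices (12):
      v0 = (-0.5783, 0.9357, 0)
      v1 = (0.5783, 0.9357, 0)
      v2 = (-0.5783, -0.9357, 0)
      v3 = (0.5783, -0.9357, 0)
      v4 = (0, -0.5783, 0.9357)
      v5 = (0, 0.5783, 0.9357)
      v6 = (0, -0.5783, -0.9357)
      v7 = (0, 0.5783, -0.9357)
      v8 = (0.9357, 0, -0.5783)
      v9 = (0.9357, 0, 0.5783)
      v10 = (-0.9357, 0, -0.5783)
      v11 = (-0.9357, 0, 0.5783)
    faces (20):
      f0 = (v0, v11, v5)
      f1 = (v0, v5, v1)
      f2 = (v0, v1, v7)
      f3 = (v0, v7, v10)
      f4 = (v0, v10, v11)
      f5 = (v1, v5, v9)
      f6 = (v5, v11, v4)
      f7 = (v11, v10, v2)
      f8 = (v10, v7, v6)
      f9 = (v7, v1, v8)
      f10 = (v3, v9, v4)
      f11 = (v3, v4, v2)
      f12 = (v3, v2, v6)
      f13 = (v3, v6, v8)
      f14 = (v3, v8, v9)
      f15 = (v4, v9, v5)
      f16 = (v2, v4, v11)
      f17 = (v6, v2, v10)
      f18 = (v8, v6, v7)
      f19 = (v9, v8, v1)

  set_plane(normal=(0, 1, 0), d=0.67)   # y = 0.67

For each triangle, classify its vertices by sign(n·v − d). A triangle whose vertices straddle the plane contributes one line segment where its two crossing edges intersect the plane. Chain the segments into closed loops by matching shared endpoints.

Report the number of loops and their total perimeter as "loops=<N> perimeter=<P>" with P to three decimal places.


loops=1 perimeter=4.256

Straddling triangles (8 of 20):
  (v0,v11,v5) [+--] → (-0.679787, 0.67, 0.164213)–(-0.148377, 0.67, 0.695623)  len=0.7515
  (v0,v5,v1) [+-+] → (-0.148377, 0.67, 0.695623)–(0.148377, 0.67, 0.695623)  len=0.2968
  (v0,v1,v7) [++-] → (0.148377, 0.67, -0.695623)–(-0.148377, 0.67, -0.695623)  len=0.2968
  (v0,v7,v10) [+--] → (-0.148377, 0.67, -0.695623)–(-0.679787, 0.67, -0.164213)  len=0.7515
  (v0,v10,v11) [+--] → (-0.679787, 0.67, -0.164213)–(-0.679787, 0.67, 0.164213)  len=0.3284
  (v1,v5,v9) [+--] → (0.148377, 0.67, 0.695623)–(0.679787, 0.67, 0.164213)  len=0.7515
  (v7,v1,v8) [-+-] → (0.148377, 0.67, -0.695623)–(0.679787, 0.67, -0.164213)  len=0.7515
  (v9,v8,v1) [--+] → (0.679787, 0.67, -0.164213)–(0.679787, 0.67, 0.164213)  len=0.3284

Chained into 1 loop(s):
  loop 1: 8 segments, perimeter = 4.2565
Total perimeter = 4.256


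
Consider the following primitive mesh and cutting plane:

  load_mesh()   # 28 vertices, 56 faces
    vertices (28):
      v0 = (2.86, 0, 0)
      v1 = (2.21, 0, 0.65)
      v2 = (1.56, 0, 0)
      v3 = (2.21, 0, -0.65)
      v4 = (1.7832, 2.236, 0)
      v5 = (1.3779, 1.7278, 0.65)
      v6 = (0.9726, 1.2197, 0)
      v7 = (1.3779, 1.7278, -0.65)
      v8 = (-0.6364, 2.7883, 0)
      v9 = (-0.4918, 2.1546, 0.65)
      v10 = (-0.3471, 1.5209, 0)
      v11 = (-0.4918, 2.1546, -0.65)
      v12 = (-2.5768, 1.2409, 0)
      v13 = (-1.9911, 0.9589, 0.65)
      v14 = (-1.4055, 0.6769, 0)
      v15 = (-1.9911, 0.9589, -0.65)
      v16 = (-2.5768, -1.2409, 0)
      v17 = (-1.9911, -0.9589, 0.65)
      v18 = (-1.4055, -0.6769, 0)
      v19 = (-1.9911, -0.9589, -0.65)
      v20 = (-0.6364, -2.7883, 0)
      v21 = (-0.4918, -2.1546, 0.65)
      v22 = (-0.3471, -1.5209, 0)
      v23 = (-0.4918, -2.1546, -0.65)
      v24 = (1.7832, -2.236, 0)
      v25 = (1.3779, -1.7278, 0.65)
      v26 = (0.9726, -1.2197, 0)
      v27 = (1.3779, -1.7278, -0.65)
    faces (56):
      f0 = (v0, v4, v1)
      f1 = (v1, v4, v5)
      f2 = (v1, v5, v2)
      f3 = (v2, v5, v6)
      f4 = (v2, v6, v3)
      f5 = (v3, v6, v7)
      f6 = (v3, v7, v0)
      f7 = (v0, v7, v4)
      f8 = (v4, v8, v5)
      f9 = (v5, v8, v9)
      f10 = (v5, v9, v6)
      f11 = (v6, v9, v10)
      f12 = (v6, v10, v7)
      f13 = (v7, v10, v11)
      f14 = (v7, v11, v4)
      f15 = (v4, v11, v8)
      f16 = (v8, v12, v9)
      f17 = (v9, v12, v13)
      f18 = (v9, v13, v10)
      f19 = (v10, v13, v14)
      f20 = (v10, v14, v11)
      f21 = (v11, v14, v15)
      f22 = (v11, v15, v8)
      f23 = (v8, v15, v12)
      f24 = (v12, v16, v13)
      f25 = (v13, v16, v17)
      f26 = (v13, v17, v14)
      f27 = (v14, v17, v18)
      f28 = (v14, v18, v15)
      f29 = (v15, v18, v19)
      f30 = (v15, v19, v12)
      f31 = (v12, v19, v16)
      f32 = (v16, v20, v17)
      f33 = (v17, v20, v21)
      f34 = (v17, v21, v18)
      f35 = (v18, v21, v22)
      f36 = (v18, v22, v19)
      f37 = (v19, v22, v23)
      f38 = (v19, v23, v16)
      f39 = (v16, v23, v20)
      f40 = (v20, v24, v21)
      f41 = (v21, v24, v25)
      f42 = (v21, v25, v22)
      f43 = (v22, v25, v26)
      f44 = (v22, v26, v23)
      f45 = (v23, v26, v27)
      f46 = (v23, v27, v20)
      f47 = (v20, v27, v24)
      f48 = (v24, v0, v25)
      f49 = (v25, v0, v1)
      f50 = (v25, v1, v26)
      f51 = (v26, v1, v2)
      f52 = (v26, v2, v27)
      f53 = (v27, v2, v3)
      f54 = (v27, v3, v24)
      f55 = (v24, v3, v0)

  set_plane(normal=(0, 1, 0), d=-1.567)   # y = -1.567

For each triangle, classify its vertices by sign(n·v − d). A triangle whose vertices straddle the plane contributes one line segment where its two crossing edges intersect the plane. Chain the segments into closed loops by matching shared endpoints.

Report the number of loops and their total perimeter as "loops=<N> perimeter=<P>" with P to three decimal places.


Straddling triangles (18 of 56):
  (v16,v20,v17) [+-+] → (-2.16788, -1.567, 0)–(-1.54079, -1.567, 0.433937)  len=0.7626
  (v17,v20,v21) [+--] → (-1.54079, -1.567, 0.433937)–(-1.2286, -1.567, 0.65)  len=0.3797
  (v17,v21,v18) [+-+] → (-1.2286, -1.567, 0.65)–(-0.855128, -1.567, 0.391531)  len=0.4542
  (v18,v21,v22) [+-+] → (-0.855128, -1.567, 0.391531)–(-0.357627, -1.567, 0.0472858)  len=0.6050
  (v19,v22,v23) [++-] → (-0.357627, -1.567, -0.0472858)–(-1.2286, -1.567, -0.65)  len=1.0592
  (v19,v23,v16) [+-+] → (-1.2286, -1.567, -0.65)–(-1.83266, -1.567, -0.231985)  len=0.7346
  (v16,v23,v20) [+--] → (-1.83266, -1.567, -0.231985)–(-2.16788, -1.567, 0)  len=0.4077
  (v21,v25,v22) [--+] → (0.0372523, -1.567, 0.144828)–(-0.357627, -1.567, 0.0472858)  len=0.4067
  (v22,v25,v26) [+-+] → (0.0372523, -1.567, 0.144828)–(1.24963, -1.567, 0.444292)  len=1.2488
  (v22,v26,v23) [++-] → (0.428599, -1.567, -0.241464)–(-0.357627, -1.567, -0.0472858)  len=0.8098
  (v23,v26,v27) [-+-] → (0.428599, -1.567, -0.241464)–(1.24963, -1.567, -0.444292)  len=0.8457
  (v24,v0,v25) [-+-] → (2.10537, -1.567, 0)–(1.51583, -1.567, 0.589507)  len=0.8337
  (v25,v0,v1) [-++] → (1.51583, -1.567, 0.589507)–(1.45534, -1.567, 0.65)  len=0.0856
  (v25,v1,v26) [-++] → (1.45534, -1.567, 0.65)–(1.24963, -1.567, 0.444292)  len=0.2909
  (v26,v2,v27) [++-] → (1.39485, -1.567, -0.589507)–(1.24963, -1.567, -0.444292)  len=0.2054
  (v27,v2,v3) [-++] → (1.39485, -1.567, -0.589507)–(1.45534, -1.567, -0.65)  len=0.0856
  (v27,v3,v24) [-+-] → (1.45534, -1.567, -0.65)–(1.9109, -1.567, -0.194477)  len=0.6442
  (v24,v3,v0) [-++] → (1.9109, -1.567, -0.194477)–(2.10537, -1.567, 0)  len=0.2750

Chained into 1 loop(s):
  loop 1: 18 segments, perimeter = 10.1343
Total perimeter = 10.134

loops=1 perimeter=10.134


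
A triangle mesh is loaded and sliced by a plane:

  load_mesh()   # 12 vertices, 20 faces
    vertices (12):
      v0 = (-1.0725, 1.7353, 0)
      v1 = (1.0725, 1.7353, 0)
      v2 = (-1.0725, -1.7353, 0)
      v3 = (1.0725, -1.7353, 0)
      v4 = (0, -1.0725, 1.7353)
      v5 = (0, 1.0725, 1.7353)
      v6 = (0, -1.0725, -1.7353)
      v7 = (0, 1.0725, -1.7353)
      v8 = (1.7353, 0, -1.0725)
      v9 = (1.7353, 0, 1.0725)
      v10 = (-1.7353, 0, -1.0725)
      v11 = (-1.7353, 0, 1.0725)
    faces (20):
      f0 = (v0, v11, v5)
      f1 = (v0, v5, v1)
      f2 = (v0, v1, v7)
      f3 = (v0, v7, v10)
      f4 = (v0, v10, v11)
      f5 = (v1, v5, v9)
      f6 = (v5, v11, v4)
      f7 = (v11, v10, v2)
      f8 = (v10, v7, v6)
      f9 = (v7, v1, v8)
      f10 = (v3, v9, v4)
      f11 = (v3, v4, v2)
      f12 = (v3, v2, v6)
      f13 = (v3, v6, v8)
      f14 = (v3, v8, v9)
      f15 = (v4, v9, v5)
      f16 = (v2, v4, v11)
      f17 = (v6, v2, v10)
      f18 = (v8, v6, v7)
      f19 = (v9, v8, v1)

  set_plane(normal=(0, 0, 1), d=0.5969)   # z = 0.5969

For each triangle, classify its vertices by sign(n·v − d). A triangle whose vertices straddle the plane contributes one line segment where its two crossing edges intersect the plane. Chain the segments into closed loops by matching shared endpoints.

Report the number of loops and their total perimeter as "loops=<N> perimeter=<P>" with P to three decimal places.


loops=1 perimeter=10.283

Straddling triangles (10 of 20):
  (v0,v11,v5) [-++] → (-1.44138, 0.769519, 0.5969)–(-0.703587, 1.50731, 0.5969)  len=1.0434
  (v0,v5,v1) [-+-] → (-0.703587, 1.50731, 0.5969)–(0.703587, 1.50731, 0.5969)  len=1.4072
  (v0,v10,v11) [--+] → (-1.7353, 0, 0.5969)–(-1.44138, 0.769519, 0.5969)  len=0.8237
  (v1,v5,v9) [-++] → (0.703587, 1.50731, 0.5969)–(1.44138, 0.769519, 0.5969)  len=1.0434
  (v11,v10,v2) [+--] → (-1.7353, 0, 0.5969)–(-1.44138, -0.769519, 0.5969)  len=0.8237
  (v3,v9,v4) [-++] → (1.44138, -0.769519, 0.5969)–(0.703587, -1.50731, 0.5969)  len=1.0434
  (v3,v4,v2) [-+-] → (0.703587, -1.50731, 0.5969)–(-0.703587, -1.50731, 0.5969)  len=1.4072
  (v3,v8,v9) [--+] → (1.7353, 0, 0.5969)–(1.44138, -0.769519, 0.5969)  len=0.8237
  (v2,v4,v11) [-++] → (-0.703587, -1.50731, 0.5969)–(-1.44138, -0.769519, 0.5969)  len=1.0434
  (v9,v8,v1) [+--] → (1.7353, 0, 0.5969)–(1.44138, 0.769519, 0.5969)  len=0.8237

Chained into 1 loop(s):
  loop 1: 10 segments, perimeter = 10.2829
Total perimeter = 10.283


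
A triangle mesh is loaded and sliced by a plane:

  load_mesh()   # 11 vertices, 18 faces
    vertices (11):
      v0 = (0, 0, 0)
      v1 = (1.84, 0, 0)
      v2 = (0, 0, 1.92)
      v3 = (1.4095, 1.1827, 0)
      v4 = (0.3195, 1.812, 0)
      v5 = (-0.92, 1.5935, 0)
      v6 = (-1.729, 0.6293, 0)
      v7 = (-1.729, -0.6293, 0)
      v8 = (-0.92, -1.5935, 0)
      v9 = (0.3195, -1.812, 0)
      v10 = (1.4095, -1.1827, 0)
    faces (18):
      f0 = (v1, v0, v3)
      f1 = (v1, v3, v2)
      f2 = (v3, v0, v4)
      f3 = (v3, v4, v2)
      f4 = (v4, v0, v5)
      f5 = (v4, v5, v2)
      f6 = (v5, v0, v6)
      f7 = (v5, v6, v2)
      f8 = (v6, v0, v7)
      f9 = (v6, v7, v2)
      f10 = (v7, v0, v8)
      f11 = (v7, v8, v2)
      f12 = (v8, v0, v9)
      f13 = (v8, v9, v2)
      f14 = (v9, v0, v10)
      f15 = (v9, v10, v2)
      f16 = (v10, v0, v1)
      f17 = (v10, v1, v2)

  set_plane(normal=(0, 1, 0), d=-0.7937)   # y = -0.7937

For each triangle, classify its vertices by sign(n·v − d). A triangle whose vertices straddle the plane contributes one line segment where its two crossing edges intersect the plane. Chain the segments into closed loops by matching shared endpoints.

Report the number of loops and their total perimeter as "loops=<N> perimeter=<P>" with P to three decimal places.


loops=1 perimeter=7.035

Straddling triangles (8 of 18):
  (v7,v0,v8) [++-] → (-0.458239, -0.7937, 0)–(-1.59106, -0.7937, 0)  len=1.1328
  (v7,v8,v2) [+-+] → (-1.59106, -0.7937, 0)–(-0.458239, -0.7937, 0.963675)  len=1.4873
  (v8,v0,v9) [-+-] → (-0.458239, -0.7937, 0)–(0.139949, -0.7937, 0)  len=0.5982
  (v8,v9,v2) [--+] → (0.139949, -0.7937, 1.07899)–(-0.458239, -0.7937, 0.963675)  len=0.6092
  (v9,v0,v10) [-+-] → (0.139949, -0.7937, 0)–(0.945904, -0.7937, 0)  len=0.8060
  (v9,v10,v2) [--+] → (0.945904, -0.7937, 0.631504)–(0.139949, -0.7937, 1.07899)  len=0.9219
  (v10,v0,v1) [-++] → (0.945904, -0.7937, 0)–(1.5511, -0.7937, 0)  len=0.6052
  (v10,v1,v2) [-++] → (1.5511, -0.7937, 0)–(0.945904, -0.7937, 0.631504)  len=0.8747

Chained into 1 loop(s):
  loop 1: 8 segments, perimeter = 7.0351
Total perimeter = 7.035


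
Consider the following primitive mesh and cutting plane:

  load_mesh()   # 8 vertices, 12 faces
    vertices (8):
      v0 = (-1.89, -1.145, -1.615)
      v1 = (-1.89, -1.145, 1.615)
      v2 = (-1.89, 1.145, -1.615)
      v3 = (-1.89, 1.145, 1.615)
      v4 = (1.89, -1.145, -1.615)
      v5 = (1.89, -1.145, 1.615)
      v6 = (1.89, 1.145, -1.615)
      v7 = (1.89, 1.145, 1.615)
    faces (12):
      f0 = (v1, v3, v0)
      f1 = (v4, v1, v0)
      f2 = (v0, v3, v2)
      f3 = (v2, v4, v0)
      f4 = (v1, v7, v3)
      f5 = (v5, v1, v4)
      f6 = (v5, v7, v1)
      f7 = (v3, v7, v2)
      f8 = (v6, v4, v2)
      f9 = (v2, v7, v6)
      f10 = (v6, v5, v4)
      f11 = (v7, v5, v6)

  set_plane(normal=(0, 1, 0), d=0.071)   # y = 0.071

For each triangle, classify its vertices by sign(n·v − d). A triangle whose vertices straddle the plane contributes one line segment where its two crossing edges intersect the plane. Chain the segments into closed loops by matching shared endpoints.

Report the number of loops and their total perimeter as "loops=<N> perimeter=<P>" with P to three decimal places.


loops=1 perimeter=14.020

Straddling triangles (8 of 12):
  (v1,v3,v0) [-+-] → (-1.89, 0.071, 1.615)–(-1.89, 0.071, 0.100144)  len=1.5149
  (v0,v3,v2) [-++] → (-1.89, 0.071, 0.100144)–(-1.89, 0.071, -1.615)  len=1.7151
  (v2,v4,v0) [+--] → (-0.117197, 0.071, -1.615)–(-1.89, 0.071, -1.615)  len=1.7728
  (v1,v7,v3) [-++] → (0.117197, 0.071, 1.615)–(-1.89, 0.071, 1.615)  len=2.0072
  (v5,v7,v1) [-+-] → (1.89, 0.071, 1.615)–(0.117197, 0.071, 1.615)  len=1.7728
  (v6,v4,v2) [+-+] → (1.89, 0.071, -1.615)–(-0.117197, 0.071, -1.615)  len=2.0072
  (v6,v5,v4) [+--] → (1.89, 0.071, -0.100144)–(1.89, 0.071, -1.615)  len=1.5149
  (v7,v5,v6) [+-+] → (1.89, 0.071, 1.615)–(1.89, 0.071, -0.100144)  len=1.7151

Chained into 1 loop(s):
  loop 1: 8 segments, perimeter = 14.0200
Total perimeter = 14.020


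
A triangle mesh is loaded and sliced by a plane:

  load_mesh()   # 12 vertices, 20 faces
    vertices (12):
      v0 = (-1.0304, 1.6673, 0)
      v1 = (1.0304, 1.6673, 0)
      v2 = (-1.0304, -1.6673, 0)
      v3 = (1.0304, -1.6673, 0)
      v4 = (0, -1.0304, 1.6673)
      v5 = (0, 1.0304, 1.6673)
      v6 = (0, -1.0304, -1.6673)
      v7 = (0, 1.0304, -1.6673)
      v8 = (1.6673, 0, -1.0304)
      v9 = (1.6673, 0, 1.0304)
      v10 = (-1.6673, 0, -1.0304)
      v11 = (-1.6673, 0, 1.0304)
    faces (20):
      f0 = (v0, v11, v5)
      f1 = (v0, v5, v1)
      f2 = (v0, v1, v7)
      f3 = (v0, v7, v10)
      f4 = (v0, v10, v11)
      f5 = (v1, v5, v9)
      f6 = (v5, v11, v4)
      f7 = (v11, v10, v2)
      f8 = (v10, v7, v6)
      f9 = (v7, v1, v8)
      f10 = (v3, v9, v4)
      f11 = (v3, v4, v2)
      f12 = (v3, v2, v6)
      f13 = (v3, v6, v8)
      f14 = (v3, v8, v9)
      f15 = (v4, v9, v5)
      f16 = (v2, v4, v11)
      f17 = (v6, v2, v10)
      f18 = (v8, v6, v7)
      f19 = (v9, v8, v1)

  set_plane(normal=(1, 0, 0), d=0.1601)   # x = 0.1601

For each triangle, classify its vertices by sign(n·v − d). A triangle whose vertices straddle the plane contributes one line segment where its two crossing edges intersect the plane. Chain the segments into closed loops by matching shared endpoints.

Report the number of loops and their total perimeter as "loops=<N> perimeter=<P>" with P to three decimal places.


Straddling triangles (10 of 20):
  (v0,v5,v1) [--+] → (0.1601, 1.12936, 1.40824)–(0.1601, 1.6673, 0)  len=1.5075
  (v0,v1,v7) [-+-] → (0.1601, 1.6673, 0)–(0.1601, 1.12936, -1.40824)  len=1.5075
  (v1,v5,v9) [+-+] → (0.1601, 1.12936, 1.40824)–(0.1601, 0.931457, 1.60614)  len=0.2799
  (v7,v1,v8) [-++] → (0.1601, 1.12936, -1.40824)–(0.1601, 0.931457, -1.60614)  len=0.2799
  (v3,v9,v4) [++-] → (0.1601, -0.931457, 1.60614)–(0.1601, -1.12936, 1.40824)  len=0.2799
  (v3,v4,v2) [+--] → (0.1601, -1.12936, 1.40824)–(0.1601, -1.6673, 0)  len=1.5075
  (v3,v2,v6) [+--] → (0.1601, -1.6673, 0)–(0.1601, -1.12936, -1.40824)  len=1.5075
  (v3,v6,v8) [+-+] → (0.1601, -1.12936, -1.40824)–(0.1601, -0.931457, -1.60614)  len=0.2799
  (v4,v9,v5) [-+-] → (0.1601, -0.931457, 1.60614)–(0.1601, 0.931457, 1.60614)  len=1.8629
  (v8,v6,v7) [+--] → (0.1601, -0.931457, -1.60614)–(0.1601, 0.931457, -1.60614)  len=1.8629

Chained into 1 loop(s):
  loop 1: 10 segments, perimeter = 10.8753
Total perimeter = 10.875

loops=1 perimeter=10.875


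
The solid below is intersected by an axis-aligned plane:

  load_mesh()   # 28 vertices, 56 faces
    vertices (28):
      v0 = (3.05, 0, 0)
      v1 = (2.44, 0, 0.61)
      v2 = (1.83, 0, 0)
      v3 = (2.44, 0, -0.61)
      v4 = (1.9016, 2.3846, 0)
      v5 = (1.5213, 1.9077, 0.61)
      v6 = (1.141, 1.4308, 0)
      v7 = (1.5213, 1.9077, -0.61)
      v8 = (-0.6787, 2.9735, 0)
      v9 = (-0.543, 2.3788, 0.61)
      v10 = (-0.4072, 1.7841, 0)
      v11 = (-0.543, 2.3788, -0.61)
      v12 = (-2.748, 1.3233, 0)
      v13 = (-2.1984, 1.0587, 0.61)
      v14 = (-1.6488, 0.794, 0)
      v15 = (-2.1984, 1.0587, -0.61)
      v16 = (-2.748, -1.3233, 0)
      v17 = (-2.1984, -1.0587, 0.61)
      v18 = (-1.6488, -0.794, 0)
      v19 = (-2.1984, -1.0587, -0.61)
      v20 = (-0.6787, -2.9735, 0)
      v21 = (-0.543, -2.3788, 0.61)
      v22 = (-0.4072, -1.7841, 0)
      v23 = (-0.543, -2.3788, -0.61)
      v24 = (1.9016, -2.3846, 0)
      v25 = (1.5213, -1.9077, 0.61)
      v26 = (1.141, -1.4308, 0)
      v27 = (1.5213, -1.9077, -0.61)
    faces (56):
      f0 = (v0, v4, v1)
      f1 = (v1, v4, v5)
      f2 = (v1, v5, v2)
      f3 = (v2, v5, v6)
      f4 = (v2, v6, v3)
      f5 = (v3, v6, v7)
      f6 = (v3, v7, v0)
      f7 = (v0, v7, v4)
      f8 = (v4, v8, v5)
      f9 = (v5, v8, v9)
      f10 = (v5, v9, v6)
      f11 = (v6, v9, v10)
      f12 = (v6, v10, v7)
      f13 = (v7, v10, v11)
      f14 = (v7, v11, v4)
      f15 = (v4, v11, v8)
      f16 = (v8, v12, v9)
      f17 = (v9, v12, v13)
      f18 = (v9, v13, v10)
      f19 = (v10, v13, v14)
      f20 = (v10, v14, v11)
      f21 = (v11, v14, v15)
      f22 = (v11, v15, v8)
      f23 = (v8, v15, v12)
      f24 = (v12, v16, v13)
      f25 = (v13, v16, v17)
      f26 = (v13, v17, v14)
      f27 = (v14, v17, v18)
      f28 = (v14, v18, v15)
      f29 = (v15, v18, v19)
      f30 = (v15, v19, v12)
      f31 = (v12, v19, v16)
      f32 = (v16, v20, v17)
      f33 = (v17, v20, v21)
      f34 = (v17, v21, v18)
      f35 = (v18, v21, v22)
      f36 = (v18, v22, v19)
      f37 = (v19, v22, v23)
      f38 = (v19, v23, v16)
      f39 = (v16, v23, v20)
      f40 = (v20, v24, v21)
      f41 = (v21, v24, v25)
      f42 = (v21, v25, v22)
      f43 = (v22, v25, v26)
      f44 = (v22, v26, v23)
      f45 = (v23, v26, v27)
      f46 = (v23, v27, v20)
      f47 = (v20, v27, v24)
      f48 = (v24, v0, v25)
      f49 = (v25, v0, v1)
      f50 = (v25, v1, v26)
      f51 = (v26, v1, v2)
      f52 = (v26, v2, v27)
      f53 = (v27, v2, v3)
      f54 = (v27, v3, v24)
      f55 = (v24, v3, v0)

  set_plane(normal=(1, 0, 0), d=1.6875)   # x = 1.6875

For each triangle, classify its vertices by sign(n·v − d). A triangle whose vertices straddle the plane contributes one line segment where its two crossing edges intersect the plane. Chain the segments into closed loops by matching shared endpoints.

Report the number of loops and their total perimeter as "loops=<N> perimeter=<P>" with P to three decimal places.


loops=2 perimeter=9.951

Straddling triangles (20 of 56):
  (v1,v4,v5) [++-] → (1.6875, 2.11612, 0.343416)–(1.6875, 1.56258, 0.61)  len=0.6144
  (v1,v5,v2) [+-+] → (1.6875, 1.56258, 0.61)–(1.6875, 0.88062, 0.281584)  len=0.7569
  (v2,v5,v6) [+--] → (1.6875, 0.88062, 0.281584)–(1.6875, 0.29592, 0)  len=0.6490
  (v2,v6,v3) [+-+] → (1.6875, 0.29592, 0)–(1.6875, 0.828851, -0.256632)  len=0.5915
  (v3,v6,v7) [+--] → (1.6875, 0.828851, -0.256632)–(1.6875, 1.56258, -0.61)  len=0.8144
  (v3,v7,v0) [+-+] → (1.6875, 1.56258, -0.61)–(1.6875, 1.7003, -0.543681)  len=0.1528
  (v0,v7,v4) [+-+] → (1.6875, 1.7003, -0.543681)–(1.6875, 2.11612, -0.343416)  len=0.4615
  (v4,v8,v5) [+--] → (1.6875, 2.43346, 0)–(1.6875, 2.11612, 0.343416)  len=0.4676
  (v7,v11,v4) [--+] → (1.6875, 2.38409, -0.0534243)–(1.6875, 2.11612, -0.343416)  len=0.3948
  (v4,v11,v8) [+--] → (1.6875, 2.38409, -0.0534243)–(1.6875, 2.43346, 0)  len=0.0727
  (v20,v24,v21) [-+-] → (1.6875, -2.43346, 0)–(1.6875, -2.38409, 0.0534243)  len=0.0727
  (v21,v24,v25) [-+-] → (1.6875, -2.38409, 0.0534243)–(1.6875, -2.11612, 0.343416)  len=0.3948
  (v20,v27,v24) [--+] → (1.6875, -2.11612, -0.343416)–(1.6875, -2.43346, 0)  len=0.4676
  (v24,v0,v25) [++-] → (1.6875, -1.7003, 0.543681)–(1.6875, -2.11612, 0.343416)  len=0.4615
  (v25,v0,v1) [-++] → (1.6875, -1.7003, 0.543681)–(1.6875, -1.56258, 0.61)  len=0.1528
  (v25,v1,v26) [-+-] → (1.6875, -1.56258, 0.61)–(1.6875, -0.828851, 0.256632)  len=0.8144
  (v26,v1,v2) [-++] → (1.6875, -0.828851, 0.256632)–(1.6875, -0.29592, 0)  len=0.5915
  (v26,v2,v27) [-+-] → (1.6875, -0.29592, 0)–(1.6875, -0.88062, -0.281584)  len=0.6490
  (v27,v2,v3) [-++] → (1.6875, -0.88062, -0.281584)–(1.6875, -1.56258, -0.61)  len=0.7569
  (v27,v3,v24) [-++] → (1.6875, -1.56258, -0.61)–(1.6875, -2.11612, -0.343416)  len=0.6144

Chained into 2 loop(s):
  loop 1: 10 segments, perimeter = 4.9757
  loop 2: 10 segments, perimeter = 4.9757
Total perimeter = 9.951


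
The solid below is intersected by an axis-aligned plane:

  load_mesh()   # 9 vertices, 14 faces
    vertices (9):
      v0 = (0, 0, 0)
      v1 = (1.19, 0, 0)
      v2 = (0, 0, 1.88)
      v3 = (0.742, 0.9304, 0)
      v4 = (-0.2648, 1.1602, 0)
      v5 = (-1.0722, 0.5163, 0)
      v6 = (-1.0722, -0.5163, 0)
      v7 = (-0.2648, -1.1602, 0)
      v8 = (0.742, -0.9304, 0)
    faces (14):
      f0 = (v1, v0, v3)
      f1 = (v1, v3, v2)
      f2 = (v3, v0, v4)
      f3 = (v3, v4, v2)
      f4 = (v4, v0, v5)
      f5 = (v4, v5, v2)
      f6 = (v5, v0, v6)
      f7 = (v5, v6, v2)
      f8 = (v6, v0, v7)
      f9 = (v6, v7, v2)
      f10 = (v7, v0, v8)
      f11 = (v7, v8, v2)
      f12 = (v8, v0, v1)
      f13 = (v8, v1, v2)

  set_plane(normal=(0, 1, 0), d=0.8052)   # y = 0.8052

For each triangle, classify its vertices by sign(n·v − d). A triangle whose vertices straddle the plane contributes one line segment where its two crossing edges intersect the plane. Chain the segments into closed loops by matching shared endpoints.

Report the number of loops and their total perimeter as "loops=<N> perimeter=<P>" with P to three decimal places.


loops=1 perimeter=3.478

Straddling triangles (6 of 14):
  (v1,v0,v3) [--+] → (0.642152, 0.8052, 0)–(0.802285, 0.8052, 0)  len=0.1601
  (v1,v3,v2) [-+-] → (0.802285, 0.8052, 0)–(0.642152, 0.8052, 0.252984)  len=0.2994
  (v3,v0,v4) [+-+] → (0.642152, 0.8052, 0)–(-0.183776, 0.8052, 0)  len=0.8259
  (v3,v4,v2) [++-] → (-0.183776, 0.8052, 0.575246)–(0.642152, 0.8052, 0.252984)  len=0.8866
  (v4,v0,v5) [+--] → (-0.183776, 0.8052, 0)–(-0.709942, 0.8052, 0)  len=0.5262
  (v4,v5,v2) [+--] → (-0.709942, 0.8052, 0)–(-0.183776, 0.8052, 0.575246)  len=0.7796

Chained into 1 loop(s):
  loop 1: 6 segments, perimeter = 3.4778
Total perimeter = 3.478


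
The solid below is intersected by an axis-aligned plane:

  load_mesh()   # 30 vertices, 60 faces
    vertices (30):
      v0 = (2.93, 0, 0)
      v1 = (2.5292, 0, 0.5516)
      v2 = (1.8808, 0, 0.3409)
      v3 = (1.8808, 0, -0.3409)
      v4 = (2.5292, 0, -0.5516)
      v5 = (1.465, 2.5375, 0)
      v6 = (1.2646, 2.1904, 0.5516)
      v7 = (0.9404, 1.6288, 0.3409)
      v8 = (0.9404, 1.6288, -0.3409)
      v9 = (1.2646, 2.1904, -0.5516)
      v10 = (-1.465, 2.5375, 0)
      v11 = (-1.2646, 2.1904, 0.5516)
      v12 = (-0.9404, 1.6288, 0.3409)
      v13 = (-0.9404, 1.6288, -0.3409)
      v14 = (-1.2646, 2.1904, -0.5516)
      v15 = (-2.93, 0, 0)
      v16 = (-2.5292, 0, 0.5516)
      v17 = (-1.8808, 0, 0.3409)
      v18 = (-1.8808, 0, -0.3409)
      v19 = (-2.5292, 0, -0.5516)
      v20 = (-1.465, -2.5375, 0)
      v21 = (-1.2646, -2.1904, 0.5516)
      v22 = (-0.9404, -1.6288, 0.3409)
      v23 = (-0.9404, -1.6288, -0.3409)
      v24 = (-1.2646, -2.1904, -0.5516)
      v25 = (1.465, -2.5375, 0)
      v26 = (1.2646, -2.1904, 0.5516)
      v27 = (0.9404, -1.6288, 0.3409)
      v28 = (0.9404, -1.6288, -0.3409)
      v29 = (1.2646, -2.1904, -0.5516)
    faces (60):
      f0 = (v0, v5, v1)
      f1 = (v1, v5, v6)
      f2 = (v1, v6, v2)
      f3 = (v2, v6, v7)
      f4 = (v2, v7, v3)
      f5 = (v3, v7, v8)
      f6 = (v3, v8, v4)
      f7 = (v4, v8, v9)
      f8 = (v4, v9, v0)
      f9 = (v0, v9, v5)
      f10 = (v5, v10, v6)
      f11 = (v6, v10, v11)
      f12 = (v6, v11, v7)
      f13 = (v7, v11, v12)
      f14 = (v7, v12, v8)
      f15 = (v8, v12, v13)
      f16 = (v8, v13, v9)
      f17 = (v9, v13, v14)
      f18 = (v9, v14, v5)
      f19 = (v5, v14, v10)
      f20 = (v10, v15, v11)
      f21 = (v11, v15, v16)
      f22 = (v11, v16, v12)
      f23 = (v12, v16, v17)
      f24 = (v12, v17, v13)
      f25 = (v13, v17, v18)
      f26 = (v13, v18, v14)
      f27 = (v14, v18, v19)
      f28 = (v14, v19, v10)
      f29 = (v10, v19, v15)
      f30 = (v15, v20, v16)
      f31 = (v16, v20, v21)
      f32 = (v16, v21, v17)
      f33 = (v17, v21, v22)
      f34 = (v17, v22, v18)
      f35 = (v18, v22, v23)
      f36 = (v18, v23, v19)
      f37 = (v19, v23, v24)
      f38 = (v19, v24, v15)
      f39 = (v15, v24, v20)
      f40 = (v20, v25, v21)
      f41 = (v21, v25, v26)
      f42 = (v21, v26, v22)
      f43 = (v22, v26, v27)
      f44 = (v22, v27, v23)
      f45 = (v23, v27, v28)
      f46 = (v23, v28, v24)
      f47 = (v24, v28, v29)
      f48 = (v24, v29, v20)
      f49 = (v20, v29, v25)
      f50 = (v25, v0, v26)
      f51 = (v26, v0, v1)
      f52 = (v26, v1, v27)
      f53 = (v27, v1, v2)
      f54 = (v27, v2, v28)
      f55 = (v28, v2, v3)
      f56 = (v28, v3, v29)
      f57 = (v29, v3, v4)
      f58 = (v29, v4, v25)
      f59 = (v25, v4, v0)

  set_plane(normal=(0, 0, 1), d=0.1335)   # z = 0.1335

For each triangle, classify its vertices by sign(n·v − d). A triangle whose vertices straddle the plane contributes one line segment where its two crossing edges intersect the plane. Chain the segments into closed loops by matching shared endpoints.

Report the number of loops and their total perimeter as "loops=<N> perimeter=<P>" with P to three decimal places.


Straddling triangles (24 of 60):
  (v0,v5,v1) [--+] → (1.72256, 1.92337, 0.1335)–(2.833, 0, 0.1335)  len=2.2209
  (v1,v5,v6) [+-+] → (1.72256, 1.92337, 0.1335)–(1.4165, 2.45349, 0.1335)  len=0.6121
  (v2,v7,v3) [++-] → (1.22646, 1.13333, 0.1335)–(1.8808, 0, 0.1335)  len=1.3087
  (v3,v7,v8) [-+-] → (1.22646, 1.13333, 0.1335)–(0.9404, 1.6288, 0.1335)  len=0.5721
  (v5,v10,v6) [--+] → (-0.804373, 2.45349, 0.1335)–(1.4165, 2.45349, 0.1335)  len=2.2209
  (v6,v10,v11) [+-+] → (-0.804373, 2.45349, 0.1335)–(-1.4165, 2.45349, 0.1335)  len=0.6121
  (v7,v12,v8) [++-] → (-0.36827, 1.6288, 0.1335)–(0.9404, 1.6288, 0.1335)  len=1.3087
  (v8,v12,v13) [-+-] → (-0.36827, 1.6288, 0.1335)–(-0.9404, 1.6288, 0.1335)  len=0.5721
  (v10,v15,v11) [--+] → (-2.52693, 0.530128, 0.1335)–(-1.4165, 2.45349, 0.1335)  len=2.2209
  (v11,v15,v16) [+-+] → (-2.52693, 0.530128, 0.1335)–(-2.833, 0, 0.1335)  len=0.6121
  (v12,v17,v13) [++-] → (-1.59474, 0.495472, 0.1335)–(-0.9404, 1.6288, 0.1335)  len=1.3087
  (v13,v17,v18) [-+-] → (-1.59474, 0.495472, 0.1335)–(-1.8808, 0, 0.1335)  len=0.5721
  (v15,v20,v16) [--+] → (-1.72256, -1.92337, 0.1335)–(-2.833, 0, 0.1335)  len=2.2209
  (v16,v20,v21) [+-+] → (-1.72256, -1.92337, 0.1335)–(-1.4165, -2.45349, 0.1335)  len=0.6121
  (v17,v22,v18) [++-] → (-1.22646, -1.13333, 0.1335)–(-1.8808, 0, 0.1335)  len=1.3087
  (v18,v22,v23) [-+-] → (-1.22646, -1.13333, 0.1335)–(-0.9404, -1.6288, 0.1335)  len=0.5721
  (v20,v25,v21) [--+] → (0.804373, -2.45349, 0.1335)–(-1.4165, -2.45349, 0.1335)  len=2.2209
  (v21,v25,v26) [+-+] → (0.804373, -2.45349, 0.1335)–(1.4165, -2.45349, 0.1335)  len=0.6121
  (v22,v27,v23) [++-] → (0.36827, -1.6288, 0.1335)–(-0.9404, -1.6288, 0.1335)  len=1.3087
  (v23,v27,v28) [-+-] → (0.36827, -1.6288, 0.1335)–(0.9404, -1.6288, 0.1335)  len=0.5721
  (v25,v0,v26) [--+] → (2.52693, -0.530128, 0.1335)–(1.4165, -2.45349, 0.1335)  len=2.2209
  (v26,v0,v1) [+-+] → (2.52693, -0.530128, 0.1335)–(2.833, 0, 0.1335)  len=0.6121
  (v27,v2,v28) [++-] → (1.59474, -0.495472, 0.1335)–(0.9404, -1.6288, 0.1335)  len=1.3087
  (v28,v2,v3) [-+-] → (1.59474, -0.495472, 0.1335)–(1.8808, 0, 0.1335)  len=0.5721

Chained into 2 loop(s):
  loop 1: 12 segments, perimeter = 16.9981
  loop 2: 12 segments, perimeter = 11.2847
Total perimeter = 28.283

loops=2 perimeter=28.283
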